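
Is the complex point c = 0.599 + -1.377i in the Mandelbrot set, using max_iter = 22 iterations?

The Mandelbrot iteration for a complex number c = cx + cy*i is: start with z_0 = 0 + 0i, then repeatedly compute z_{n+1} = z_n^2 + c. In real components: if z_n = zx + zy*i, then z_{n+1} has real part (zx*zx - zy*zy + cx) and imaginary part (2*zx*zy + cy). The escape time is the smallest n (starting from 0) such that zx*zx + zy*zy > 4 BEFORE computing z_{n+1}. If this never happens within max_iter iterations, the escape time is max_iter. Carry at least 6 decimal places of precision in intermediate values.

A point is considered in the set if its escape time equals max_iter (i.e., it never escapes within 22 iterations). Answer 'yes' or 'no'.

Answer: no

Derivation:
z_0 = 0 + 0i, c = 0.5990 + -1.3770i
Iter 1: z = 0.5990 + -1.3770i, |z|^2 = 2.2549
Iter 2: z = -0.9383 + -3.0266i, |z|^2 = 10.0410
Escaped at iteration 2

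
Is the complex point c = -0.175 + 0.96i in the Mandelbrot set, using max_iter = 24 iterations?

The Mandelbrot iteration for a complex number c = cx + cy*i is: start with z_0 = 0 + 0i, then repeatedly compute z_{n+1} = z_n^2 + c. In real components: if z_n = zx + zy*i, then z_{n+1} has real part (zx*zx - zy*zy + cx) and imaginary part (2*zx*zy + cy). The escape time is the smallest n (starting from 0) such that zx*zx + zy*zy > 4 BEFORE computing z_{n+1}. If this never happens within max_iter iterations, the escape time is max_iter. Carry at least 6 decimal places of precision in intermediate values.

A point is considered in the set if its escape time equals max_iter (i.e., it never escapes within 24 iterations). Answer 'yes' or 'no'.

z_0 = 0 + 0i, c = -0.1750 + 0.9600i
Iter 1: z = -0.1750 + 0.9600i, |z|^2 = 0.9522
Iter 2: z = -1.0660 + 0.6240i, |z|^2 = 1.5257
Iter 3: z = 0.5719 + -0.3703i, |z|^2 = 0.4642
Iter 4: z = 0.0150 + 0.5364i, |z|^2 = 0.2879
Iter 5: z = -0.4625 + 0.9760i, |z|^2 = 1.1665
Iter 6: z = -0.9138 + 0.0572i, |z|^2 = 0.8382
Iter 7: z = 0.6567 + 0.8555i, |z|^2 = 1.1631
Iter 8: z = -0.4756 + 2.0836i, |z|^2 = 4.5675
Escaped at iteration 8

Answer: no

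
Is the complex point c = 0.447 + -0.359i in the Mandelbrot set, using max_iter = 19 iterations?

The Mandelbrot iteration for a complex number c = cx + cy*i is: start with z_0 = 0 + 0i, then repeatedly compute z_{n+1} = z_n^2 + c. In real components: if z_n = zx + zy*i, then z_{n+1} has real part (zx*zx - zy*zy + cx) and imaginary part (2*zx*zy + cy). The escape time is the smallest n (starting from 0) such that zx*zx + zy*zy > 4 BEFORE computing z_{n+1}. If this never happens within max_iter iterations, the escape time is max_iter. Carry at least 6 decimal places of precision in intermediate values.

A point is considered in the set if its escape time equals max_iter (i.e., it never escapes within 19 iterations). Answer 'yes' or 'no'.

z_0 = 0 + 0i, c = 0.4470 + -0.3590i
Iter 1: z = 0.4470 + -0.3590i, |z|^2 = 0.3287
Iter 2: z = 0.5179 + -0.6799i, |z|^2 = 0.7306
Iter 3: z = 0.2529 + -1.0633i, |z|^2 = 1.1946
Iter 4: z = -0.6197 + -0.8969i, |z|^2 = 1.1884
Iter 5: z = 0.0266 + 0.7526i, |z|^2 = 0.5671
Iter 6: z = -0.1187 + -0.3189i, |z|^2 = 0.1158
Iter 7: z = 0.3594 + -0.2833i, |z|^2 = 0.2094
Iter 8: z = 0.4959 + -0.5626i, |z|^2 = 0.5624
Iter 9: z = 0.3764 + -0.9170i, |z|^2 = 0.9825
Iter 10: z = -0.2522 + -1.0492i, |z|^2 = 1.1645
Iter 11: z = -0.5902 + 0.1703i, |z|^2 = 0.3774
Iter 12: z = 0.7664 + -0.5600i, |z|^2 = 0.9010
Iter 13: z = 0.7207 + -1.2174i, |z|^2 = 2.0015
Iter 14: z = -0.5157 + -2.1138i, |z|^2 = 4.7340
Escaped at iteration 14

Answer: no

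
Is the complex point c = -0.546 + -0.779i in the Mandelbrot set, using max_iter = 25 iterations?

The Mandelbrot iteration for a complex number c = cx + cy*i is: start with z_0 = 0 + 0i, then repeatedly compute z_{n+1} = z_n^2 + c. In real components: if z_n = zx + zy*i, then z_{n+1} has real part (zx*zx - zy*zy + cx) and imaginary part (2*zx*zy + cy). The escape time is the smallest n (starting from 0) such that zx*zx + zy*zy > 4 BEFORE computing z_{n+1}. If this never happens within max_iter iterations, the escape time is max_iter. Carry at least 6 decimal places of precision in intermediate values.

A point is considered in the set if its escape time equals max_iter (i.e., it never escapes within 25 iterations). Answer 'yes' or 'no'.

Answer: no

Derivation:
z_0 = 0 + 0i, c = -0.5460 + -0.7790i
Iter 1: z = -0.5460 + -0.7790i, |z|^2 = 0.9050
Iter 2: z = -0.8547 + 0.0717i, |z|^2 = 0.7357
Iter 3: z = 0.1794 + -0.9015i, |z|^2 = 0.8449
Iter 4: z = -1.3265 + -1.1025i, |z|^2 = 2.9752
Iter 5: z = -0.0018 + 2.1460i, |z|^2 = 4.6053
Escaped at iteration 5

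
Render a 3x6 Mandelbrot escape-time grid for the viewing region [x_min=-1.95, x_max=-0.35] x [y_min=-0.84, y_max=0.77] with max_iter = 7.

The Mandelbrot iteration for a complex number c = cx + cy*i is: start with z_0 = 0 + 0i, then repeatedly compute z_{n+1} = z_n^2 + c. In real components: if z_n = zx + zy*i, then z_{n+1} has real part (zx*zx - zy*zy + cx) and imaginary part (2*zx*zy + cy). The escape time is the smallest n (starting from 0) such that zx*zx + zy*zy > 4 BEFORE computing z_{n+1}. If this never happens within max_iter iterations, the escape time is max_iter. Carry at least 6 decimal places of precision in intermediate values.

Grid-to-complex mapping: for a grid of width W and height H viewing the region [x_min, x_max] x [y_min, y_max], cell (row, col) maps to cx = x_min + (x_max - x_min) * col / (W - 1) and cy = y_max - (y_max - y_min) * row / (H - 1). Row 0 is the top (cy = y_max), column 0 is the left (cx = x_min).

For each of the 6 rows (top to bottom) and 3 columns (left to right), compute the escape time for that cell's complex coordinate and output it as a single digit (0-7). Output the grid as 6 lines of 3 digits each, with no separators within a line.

(row=0, col=0): c = -1.9500 + 0.7700i → escape time 1
(row=0, col=1): c = -1.1500 + 0.7700i → escape time 3
(row=0, col=2): c = -0.3500 + 0.7700i → escape time 7
(row=1, col=0): c = -1.9500 + 0.4480i → escape time 1
(row=1, col=1): c = -1.1500 + 0.4480i → escape time 6
(row=1, col=2): c = -0.3500 + 0.4480i → escape time 7
(row=2, col=0): c = -1.9500 + 0.1260i → escape time 4
(row=2, col=1): c = -1.1500 + 0.1260i → escape time 7
(row=2, col=2): c = -0.3500 + 0.1260i → escape time 7
(row=3, col=0): c = -1.9500 + -0.1960i → escape time 3
(row=3, col=1): c = -1.1500 + -0.1960i → escape time 7
(row=3, col=2): c = -0.3500 + -0.1960i → escape time 7
(row=4, col=0): c = -1.9500 + -0.5180i → escape time 1
(row=4, col=1): c = -1.1500 + -0.5180i → escape time 5
(row=4, col=2): c = -0.3500 + -0.5180i → escape time 7
(row=5, col=0): c = -1.9500 + -0.8400i → escape time 1
(row=5, col=1): c = -1.1500 + -0.8400i → escape time 3
(row=5, col=2): c = -0.3500 + -0.8400i → escape time 6

Answer: 137
167
477
377
157
136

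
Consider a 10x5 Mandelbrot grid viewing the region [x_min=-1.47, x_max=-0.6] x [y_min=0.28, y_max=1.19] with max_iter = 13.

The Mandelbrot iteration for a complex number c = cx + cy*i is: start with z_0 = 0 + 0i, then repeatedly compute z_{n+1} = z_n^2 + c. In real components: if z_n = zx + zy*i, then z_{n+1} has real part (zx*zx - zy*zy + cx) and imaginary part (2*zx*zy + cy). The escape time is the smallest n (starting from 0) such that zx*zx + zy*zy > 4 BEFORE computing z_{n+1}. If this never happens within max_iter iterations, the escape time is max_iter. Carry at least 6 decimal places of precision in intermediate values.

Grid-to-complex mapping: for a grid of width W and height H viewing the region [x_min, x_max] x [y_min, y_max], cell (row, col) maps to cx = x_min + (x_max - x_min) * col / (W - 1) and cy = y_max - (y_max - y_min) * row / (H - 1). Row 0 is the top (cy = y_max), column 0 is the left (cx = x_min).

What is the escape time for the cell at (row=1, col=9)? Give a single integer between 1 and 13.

Answer: 4

Derivation:
z_0 = 0 + 0i, c = -0.6000 + 0.9625i
Iter 1: z = -0.6000 + 0.9625i, |z|^2 = 1.2864
Iter 2: z = -1.1664 + -0.1925i, |z|^2 = 1.3976
Iter 3: z = 0.7234 + 1.4116i, |z|^2 = 2.5159
Iter 4: z = -2.0691 + 3.0049i, |z|^2 = 13.3107
Escaped at iteration 4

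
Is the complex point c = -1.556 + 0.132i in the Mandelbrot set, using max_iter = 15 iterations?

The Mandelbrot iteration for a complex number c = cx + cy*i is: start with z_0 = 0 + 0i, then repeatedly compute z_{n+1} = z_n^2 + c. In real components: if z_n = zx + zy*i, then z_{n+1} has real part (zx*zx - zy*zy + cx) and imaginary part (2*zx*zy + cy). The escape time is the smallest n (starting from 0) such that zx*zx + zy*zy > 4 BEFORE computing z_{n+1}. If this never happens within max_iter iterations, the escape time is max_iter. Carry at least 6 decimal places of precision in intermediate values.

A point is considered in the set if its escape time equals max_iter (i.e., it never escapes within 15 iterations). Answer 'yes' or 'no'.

z_0 = 0 + 0i, c = -1.5560 + 0.1320i
Iter 1: z = -1.5560 + 0.1320i, |z|^2 = 2.4386
Iter 2: z = 0.8477 + -0.2788i, |z|^2 = 0.7963
Iter 3: z = -0.9151 + -0.3407i, |z|^2 = 0.9535
Iter 4: z = -0.8346 + 0.7555i, |z|^2 = 1.2673
Iter 5: z = -1.4301 + -1.1291i, |z|^2 = 3.3201
Iter 6: z = -0.7855 + 3.3615i, |z|^2 = 11.9166
Escaped at iteration 6

Answer: no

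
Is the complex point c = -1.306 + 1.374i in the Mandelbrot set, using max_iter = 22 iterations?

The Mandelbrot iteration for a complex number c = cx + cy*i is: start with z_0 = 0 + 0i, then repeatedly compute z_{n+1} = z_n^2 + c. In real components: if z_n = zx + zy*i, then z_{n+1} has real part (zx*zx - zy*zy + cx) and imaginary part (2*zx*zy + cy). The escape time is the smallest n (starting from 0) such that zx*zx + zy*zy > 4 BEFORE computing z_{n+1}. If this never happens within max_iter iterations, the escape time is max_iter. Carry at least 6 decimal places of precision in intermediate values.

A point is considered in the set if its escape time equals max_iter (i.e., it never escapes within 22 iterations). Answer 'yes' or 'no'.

z_0 = 0 + 0i, c = -1.3060 + 1.3740i
Iter 1: z = -1.3060 + 1.3740i, |z|^2 = 3.5935
Iter 2: z = -1.4882 + -2.2149i, |z|^2 = 7.1206
Escaped at iteration 2

Answer: no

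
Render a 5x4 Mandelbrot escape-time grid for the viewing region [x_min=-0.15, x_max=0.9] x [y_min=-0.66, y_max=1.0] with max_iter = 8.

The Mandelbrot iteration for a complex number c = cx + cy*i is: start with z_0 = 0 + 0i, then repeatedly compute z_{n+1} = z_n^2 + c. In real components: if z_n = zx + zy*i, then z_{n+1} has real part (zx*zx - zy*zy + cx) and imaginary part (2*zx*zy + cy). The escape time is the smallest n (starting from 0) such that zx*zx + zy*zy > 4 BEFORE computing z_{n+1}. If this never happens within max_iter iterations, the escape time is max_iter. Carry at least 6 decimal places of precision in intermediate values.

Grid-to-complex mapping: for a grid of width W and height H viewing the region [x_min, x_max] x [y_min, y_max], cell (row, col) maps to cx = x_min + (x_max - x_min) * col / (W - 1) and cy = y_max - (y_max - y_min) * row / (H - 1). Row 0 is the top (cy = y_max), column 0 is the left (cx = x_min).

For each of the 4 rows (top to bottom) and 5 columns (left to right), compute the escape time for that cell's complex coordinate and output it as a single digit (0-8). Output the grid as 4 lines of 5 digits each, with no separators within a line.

(row=0, col=0): c = -0.1500 + 1.0000i → escape time 8
(row=0, col=1): c = 0.1125 + 1.0000i → escape time 4
(row=0, col=2): c = 0.3750 + 1.0000i → escape time 3
(row=0, col=3): c = 0.6375 + 1.0000i → escape time 2
(row=0, col=4): c = 0.9000 + 1.0000i → escape time 2
(row=1, col=0): c = -0.1500 + 0.4467i → escape time 8
(row=1, col=1): c = 0.1125 + 0.4467i → escape time 8
(row=1, col=2): c = 0.3750 + 0.4467i → escape time 8
(row=1, col=3): c = 0.6375 + 0.4467i → escape time 3
(row=1, col=4): c = 0.9000 + 0.4467i → escape time 3
(row=2, col=0): c = -0.1500 + -0.1067i → escape time 8
(row=2, col=1): c = 0.1125 + -0.1067i → escape time 8
(row=2, col=2): c = 0.3750 + -0.1067i → escape time 8
(row=2, col=3): c = 0.6375 + -0.1067i → escape time 4
(row=2, col=4): c = 0.9000 + -0.1067i → escape time 3
(row=3, col=0): c = -0.1500 + -0.6600i → escape time 8
(row=3, col=1): c = 0.1125 + -0.6600i → escape time 8
(row=3, col=2): c = 0.3750 + -0.6600i → escape time 8
(row=3, col=3): c = 0.6375 + -0.6600i → escape time 3
(row=3, col=4): c = 0.9000 + -0.6600i → escape time 2

Answer: 84322
88833
88843
88832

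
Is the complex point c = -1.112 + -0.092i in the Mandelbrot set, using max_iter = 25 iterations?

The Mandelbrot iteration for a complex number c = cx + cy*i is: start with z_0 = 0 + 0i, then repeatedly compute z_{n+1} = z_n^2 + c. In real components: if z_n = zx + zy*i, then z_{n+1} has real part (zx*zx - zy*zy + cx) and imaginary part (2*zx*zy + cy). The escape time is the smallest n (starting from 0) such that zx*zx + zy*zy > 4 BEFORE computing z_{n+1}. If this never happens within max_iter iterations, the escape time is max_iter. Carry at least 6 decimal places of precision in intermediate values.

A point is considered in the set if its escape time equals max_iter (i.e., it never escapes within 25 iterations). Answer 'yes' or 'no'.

Answer: yes

Derivation:
z_0 = 0 + 0i, c = -1.1120 + -0.0920i
Iter 1: z = -1.1120 + -0.0920i, |z|^2 = 1.2450
Iter 2: z = 0.1161 + 0.1126i, |z|^2 = 0.0262
Iter 3: z = -1.1112 + -0.0659i, |z|^2 = 1.2391
Iter 4: z = 0.1184 + 0.0544i, |z|^2 = 0.0170
Iter 5: z = -1.1009 + -0.0791i, |z|^2 = 1.2183
Iter 6: z = 0.0938 + 0.0822i, |z|^2 = 0.0156
Iter 7: z = -1.1100 + -0.0766i, |z|^2 = 1.2379
Iter 8: z = 0.1142 + 0.0780i, |z|^2 = 0.0191
Iter 9: z = -1.1051 + -0.0742i, |z|^2 = 1.2266
Iter 10: z = 0.1036 + 0.0720i, |z|^2 = 0.0159
Iter 11: z = -1.1064 + -0.0771i, |z|^2 = 1.2301
Iter 12: z = 0.1063 + 0.0786i, |z|^2 = 0.0175
Iter 13: z = -1.1069 + -0.0753i, |z|^2 = 1.2309
Iter 14: z = 0.1075 + 0.0747i, |z|^2 = 0.0171
Iter 15: z = -1.1060 + -0.0759i, |z|^2 = 1.2290
Iter 16: z = 0.1055 + 0.0760i, |z|^2 = 0.0169
Iter 17: z = -1.1066 + -0.0760i, |z|^2 = 1.2304
Iter 18: z = 0.1069 + 0.0761i, |z|^2 = 0.0172
Iter 19: z = -1.1064 + -0.0757i, |z|^2 = 1.2298
Iter 20: z = 0.1063 + 0.0756i, |z|^2 = 0.0170
Iter 21: z = -1.1064 + -0.0759i, |z|^2 = 1.2299
Iter 22: z = 0.1064 + 0.0760i, |z|^2 = 0.0171
Iter 23: z = -1.1065 + -0.0758i, |z|^2 = 1.2300
Iter 24: z = 0.1065 + 0.0758i, |z|^2 = 0.0171
Did not escape in 25 iterations → in set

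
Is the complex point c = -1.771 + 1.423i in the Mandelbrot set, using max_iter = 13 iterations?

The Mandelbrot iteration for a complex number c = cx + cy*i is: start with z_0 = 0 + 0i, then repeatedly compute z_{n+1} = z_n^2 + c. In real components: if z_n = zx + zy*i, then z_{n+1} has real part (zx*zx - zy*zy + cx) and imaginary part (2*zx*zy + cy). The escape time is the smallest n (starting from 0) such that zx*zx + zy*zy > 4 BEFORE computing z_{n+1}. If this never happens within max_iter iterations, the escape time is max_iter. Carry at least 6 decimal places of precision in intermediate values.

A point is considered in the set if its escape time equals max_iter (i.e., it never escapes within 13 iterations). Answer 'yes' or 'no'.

Answer: no

Derivation:
z_0 = 0 + 0i, c = -1.7710 + 1.4230i
Iter 1: z = -1.7710 + 1.4230i, |z|^2 = 5.1614
Escaped at iteration 1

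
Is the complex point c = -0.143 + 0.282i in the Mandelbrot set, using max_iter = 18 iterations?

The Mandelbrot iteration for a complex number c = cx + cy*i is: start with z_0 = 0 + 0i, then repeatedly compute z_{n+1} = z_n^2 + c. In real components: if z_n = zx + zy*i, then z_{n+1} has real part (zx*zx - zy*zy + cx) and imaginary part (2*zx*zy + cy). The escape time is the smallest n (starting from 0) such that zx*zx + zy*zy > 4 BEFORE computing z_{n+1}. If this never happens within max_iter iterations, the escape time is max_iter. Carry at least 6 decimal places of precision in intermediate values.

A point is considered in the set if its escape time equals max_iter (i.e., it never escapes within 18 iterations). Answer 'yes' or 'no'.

z_0 = 0 + 0i, c = -0.1430 + 0.2820i
Iter 1: z = -0.1430 + 0.2820i, |z|^2 = 0.1000
Iter 2: z = -0.2021 + 0.2013i, |z|^2 = 0.0814
Iter 3: z = -0.1427 + 0.2006i, |z|^2 = 0.0606
Iter 4: z = -0.1629 + 0.2247i, |z|^2 = 0.0770
Iter 5: z = -0.1670 + 0.2088i, |z|^2 = 0.0715
Iter 6: z = -0.1587 + 0.2123i, |z|^2 = 0.0702
Iter 7: z = -0.1629 + 0.2146i, |z|^2 = 0.0726
Iter 8: z = -0.1625 + 0.2121i, |z|^2 = 0.0714
Iter 9: z = -0.1616 + 0.2131i, |z|^2 = 0.0715
Iter 10: z = -0.1623 + 0.2132i, |z|^2 = 0.0718
Iter 11: z = -0.1621 + 0.2128i, |z|^2 = 0.0716
Iter 12: z = -0.1620 + 0.2130i, |z|^2 = 0.0716
Iter 13: z = -0.1621 + 0.2130i, |z|^2 = 0.0716
Iter 14: z = -0.1621 + 0.2129i, |z|^2 = 0.0716
Iter 15: z = -0.1621 + 0.2130i, |z|^2 = 0.0716
Iter 16: z = -0.1621 + 0.2130i, |z|^2 = 0.0716
Iter 17: z = -0.1621 + 0.2130i, |z|^2 = 0.0716
Did not escape in 18 iterations → in set

Answer: yes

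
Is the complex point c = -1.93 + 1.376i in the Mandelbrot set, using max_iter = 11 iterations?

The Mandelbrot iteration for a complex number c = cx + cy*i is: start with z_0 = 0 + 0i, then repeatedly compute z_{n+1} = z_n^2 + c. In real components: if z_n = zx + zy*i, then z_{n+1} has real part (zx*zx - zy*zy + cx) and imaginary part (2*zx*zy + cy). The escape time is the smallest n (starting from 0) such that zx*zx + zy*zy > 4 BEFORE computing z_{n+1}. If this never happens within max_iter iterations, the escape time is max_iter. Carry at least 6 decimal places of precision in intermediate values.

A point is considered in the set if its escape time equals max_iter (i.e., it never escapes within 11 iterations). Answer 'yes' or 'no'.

Answer: no

Derivation:
z_0 = 0 + 0i, c = -1.9300 + 1.3760i
Iter 1: z = -1.9300 + 1.3760i, |z|^2 = 5.6183
Escaped at iteration 1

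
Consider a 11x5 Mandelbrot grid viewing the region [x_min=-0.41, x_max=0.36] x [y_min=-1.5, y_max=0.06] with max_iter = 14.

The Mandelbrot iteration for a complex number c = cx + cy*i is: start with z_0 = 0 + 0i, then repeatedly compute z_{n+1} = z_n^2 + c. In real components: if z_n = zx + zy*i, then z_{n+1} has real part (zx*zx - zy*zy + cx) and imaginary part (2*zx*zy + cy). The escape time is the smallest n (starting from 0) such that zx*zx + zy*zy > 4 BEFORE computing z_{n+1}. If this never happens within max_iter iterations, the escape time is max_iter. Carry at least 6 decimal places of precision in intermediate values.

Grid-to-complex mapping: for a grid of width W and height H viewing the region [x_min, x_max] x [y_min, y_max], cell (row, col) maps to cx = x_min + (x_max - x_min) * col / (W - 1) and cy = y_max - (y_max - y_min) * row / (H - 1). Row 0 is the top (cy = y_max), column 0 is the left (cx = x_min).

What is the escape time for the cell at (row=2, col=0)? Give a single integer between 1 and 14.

z_0 = 0 + 0i, c = -0.4100 + -0.7200i
Iter 1: z = -0.4100 + -0.7200i, |z|^2 = 0.6865
Iter 2: z = -0.7603 + -0.1296i, |z|^2 = 0.5949
Iter 3: z = 0.1513 + -0.5229i, |z|^2 = 0.2963
Iter 4: z = -0.6606 + -0.8782i, |z|^2 = 1.2076
Iter 5: z = -0.7449 + 0.4402i, |z|^2 = 0.7486
Iter 6: z = -0.0490 + -1.3758i, |z|^2 = 1.8953
Iter 7: z = -2.3005 + -0.5852i, |z|^2 = 5.6348
Escaped at iteration 7

Answer: 7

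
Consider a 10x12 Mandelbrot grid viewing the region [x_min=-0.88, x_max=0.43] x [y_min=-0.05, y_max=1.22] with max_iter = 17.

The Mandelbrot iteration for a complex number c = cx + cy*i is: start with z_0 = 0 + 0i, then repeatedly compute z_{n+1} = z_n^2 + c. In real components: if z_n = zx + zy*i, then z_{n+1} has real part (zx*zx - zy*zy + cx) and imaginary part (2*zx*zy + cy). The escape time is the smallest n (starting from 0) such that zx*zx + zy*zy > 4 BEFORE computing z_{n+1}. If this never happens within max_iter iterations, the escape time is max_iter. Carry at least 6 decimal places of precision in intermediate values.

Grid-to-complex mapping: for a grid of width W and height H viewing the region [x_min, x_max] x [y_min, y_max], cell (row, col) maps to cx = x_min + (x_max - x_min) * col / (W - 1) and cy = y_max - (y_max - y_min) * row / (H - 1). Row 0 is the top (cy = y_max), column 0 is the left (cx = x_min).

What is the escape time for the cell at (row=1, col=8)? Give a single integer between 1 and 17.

Answer: 3

Derivation:
z_0 = 0 + 0i, c = 0.2844 + 1.1045i
Iter 1: z = 0.2844 + 1.1045i, |z|^2 = 1.3009
Iter 2: z = -0.8547 + 1.7329i, |z|^2 = 3.7334
Iter 3: z = -1.9881 + -1.8576i, |z|^2 = 7.4030
Escaped at iteration 3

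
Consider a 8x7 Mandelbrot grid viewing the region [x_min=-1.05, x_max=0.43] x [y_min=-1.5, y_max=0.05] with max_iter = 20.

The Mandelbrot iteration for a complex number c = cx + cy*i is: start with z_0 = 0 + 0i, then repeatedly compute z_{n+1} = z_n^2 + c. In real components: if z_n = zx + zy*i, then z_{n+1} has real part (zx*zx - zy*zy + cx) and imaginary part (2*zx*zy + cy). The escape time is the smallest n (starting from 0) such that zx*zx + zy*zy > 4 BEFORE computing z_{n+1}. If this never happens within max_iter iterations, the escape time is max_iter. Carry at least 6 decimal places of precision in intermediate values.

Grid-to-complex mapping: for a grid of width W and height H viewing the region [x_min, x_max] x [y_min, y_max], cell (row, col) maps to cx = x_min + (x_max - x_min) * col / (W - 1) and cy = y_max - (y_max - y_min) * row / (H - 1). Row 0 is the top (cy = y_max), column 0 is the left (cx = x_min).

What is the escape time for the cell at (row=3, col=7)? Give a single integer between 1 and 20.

z_0 = 0 + 0i, c = 0.4300 + -0.7250i
Iter 1: z = 0.4300 + -0.7250i, |z|^2 = 0.7105
Iter 2: z = 0.0893 + -1.3485i, |z|^2 = 1.8264
Iter 3: z = -1.3805 + -0.9658i, |z|^2 = 2.8385
Iter 4: z = 1.4030 + 1.9415i, |z|^2 = 5.7377
Escaped at iteration 4

Answer: 4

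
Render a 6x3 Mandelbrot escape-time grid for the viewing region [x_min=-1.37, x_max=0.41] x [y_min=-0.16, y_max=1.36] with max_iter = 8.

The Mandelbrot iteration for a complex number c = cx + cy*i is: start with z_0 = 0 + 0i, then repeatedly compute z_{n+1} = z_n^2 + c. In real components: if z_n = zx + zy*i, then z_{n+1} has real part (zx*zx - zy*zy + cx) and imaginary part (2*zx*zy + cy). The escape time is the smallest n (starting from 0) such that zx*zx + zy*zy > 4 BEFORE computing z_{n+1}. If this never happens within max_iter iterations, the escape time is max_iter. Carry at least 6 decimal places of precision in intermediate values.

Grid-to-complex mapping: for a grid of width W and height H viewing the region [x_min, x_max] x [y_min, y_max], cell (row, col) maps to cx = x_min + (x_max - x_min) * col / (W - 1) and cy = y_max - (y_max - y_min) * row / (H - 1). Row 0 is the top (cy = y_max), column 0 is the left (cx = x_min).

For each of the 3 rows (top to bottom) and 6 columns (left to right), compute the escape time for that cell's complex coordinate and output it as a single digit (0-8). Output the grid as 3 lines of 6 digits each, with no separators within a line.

Answer: 222222
347888
888888

Derivation:
(row=0, col=0): c = -1.3700 + 1.3600i → escape time 2
(row=0, col=1): c = -1.0140 + 1.3600i → escape time 2
(row=0, col=2): c = -0.6580 + 1.3600i → escape time 2
(row=0, col=3): c = -0.3020 + 1.3600i → escape time 2
(row=0, col=4): c = 0.0540 + 1.3600i → escape time 2
(row=0, col=5): c = 0.4100 + 1.3600i → escape time 2
(row=1, col=0): c = -1.3700 + 0.6000i → escape time 3
(row=1, col=1): c = -1.0140 + 0.6000i → escape time 4
(row=1, col=2): c = -0.6580 + 0.6000i → escape time 7
(row=1, col=3): c = -0.3020 + 0.6000i → escape time 8
(row=1, col=4): c = 0.0540 + 0.6000i → escape time 8
(row=1, col=5): c = 0.4100 + 0.6000i → escape time 8
(row=2, col=0): c = -1.3700 + -0.1600i → escape time 8
(row=2, col=1): c = -1.0140 + -0.1600i → escape time 8
(row=2, col=2): c = -0.6580 + -0.1600i → escape time 8
(row=2, col=3): c = -0.3020 + -0.1600i → escape time 8
(row=2, col=4): c = 0.0540 + -0.1600i → escape time 8
(row=2, col=5): c = 0.4100 + -0.1600i → escape time 8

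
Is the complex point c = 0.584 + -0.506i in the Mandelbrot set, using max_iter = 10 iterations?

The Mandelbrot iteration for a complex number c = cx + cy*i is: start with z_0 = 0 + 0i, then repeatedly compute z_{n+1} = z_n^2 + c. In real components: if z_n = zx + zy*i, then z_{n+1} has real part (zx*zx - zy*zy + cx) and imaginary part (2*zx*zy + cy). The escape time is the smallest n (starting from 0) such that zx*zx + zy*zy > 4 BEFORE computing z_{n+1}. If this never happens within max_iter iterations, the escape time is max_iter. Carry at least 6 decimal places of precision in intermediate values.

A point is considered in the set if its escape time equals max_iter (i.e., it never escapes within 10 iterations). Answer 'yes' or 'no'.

z_0 = 0 + 0i, c = 0.5840 + -0.5060i
Iter 1: z = 0.5840 + -0.5060i, |z|^2 = 0.5971
Iter 2: z = 0.6690 + -1.0970i, |z|^2 = 1.6510
Iter 3: z = -0.1718 + -1.9738i, |z|^2 = 3.9256
Iter 4: z = -3.2825 + 0.1724i, |z|^2 = 10.8046
Escaped at iteration 4

Answer: no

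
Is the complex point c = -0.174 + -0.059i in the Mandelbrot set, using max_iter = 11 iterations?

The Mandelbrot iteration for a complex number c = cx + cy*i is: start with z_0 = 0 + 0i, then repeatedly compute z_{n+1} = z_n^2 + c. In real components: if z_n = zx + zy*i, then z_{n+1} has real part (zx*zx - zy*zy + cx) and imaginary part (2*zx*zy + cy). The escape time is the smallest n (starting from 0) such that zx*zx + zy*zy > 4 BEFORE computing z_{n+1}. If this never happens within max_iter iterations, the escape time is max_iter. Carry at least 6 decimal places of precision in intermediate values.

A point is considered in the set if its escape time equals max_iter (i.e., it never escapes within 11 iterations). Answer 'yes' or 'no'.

z_0 = 0 + 0i, c = -0.1740 + -0.0590i
Iter 1: z = -0.1740 + -0.0590i, |z|^2 = 0.0338
Iter 2: z = -0.1472 + -0.0385i, |z|^2 = 0.0231
Iter 3: z = -0.1538 + -0.0477i, |z|^2 = 0.0259
Iter 4: z = -0.1526 + -0.0443i, |z|^2 = 0.0253
Iter 5: z = -0.1527 + -0.0455i, |z|^2 = 0.0254
Iter 6: z = -0.1528 + -0.0451i, |z|^2 = 0.0254
Iter 7: z = -0.1527 + -0.0452i, |z|^2 = 0.0254
Iter 8: z = -0.1527 + -0.0452i, |z|^2 = 0.0254
Iter 9: z = -0.1527 + -0.0452i, |z|^2 = 0.0254
Iter 10: z = -0.1527 + -0.0452i, |z|^2 = 0.0254
Did not escape in 11 iterations → in set

Answer: yes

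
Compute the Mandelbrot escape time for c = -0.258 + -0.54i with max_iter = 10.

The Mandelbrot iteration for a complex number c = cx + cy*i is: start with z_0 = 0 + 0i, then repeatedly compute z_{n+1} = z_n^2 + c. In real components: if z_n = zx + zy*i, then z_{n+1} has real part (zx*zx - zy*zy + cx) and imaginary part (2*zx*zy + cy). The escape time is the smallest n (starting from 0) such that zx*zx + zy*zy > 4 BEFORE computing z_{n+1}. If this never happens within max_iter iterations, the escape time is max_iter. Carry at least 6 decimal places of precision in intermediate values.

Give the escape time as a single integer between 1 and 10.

Answer: 10

Derivation:
z_0 = 0 + 0i, c = -0.2580 + -0.5400i
Iter 1: z = -0.2580 + -0.5400i, |z|^2 = 0.3582
Iter 2: z = -0.4830 + -0.2614i, |z|^2 = 0.3016
Iter 3: z = -0.0930 + -0.2875i, |z|^2 = 0.0913
Iter 4: z = -0.3320 + -0.4865i, |z|^2 = 0.3469
Iter 5: z = -0.3845 + -0.2169i, |z|^2 = 0.1949
Iter 6: z = -0.1572 + -0.3732i, |z|^2 = 0.1640
Iter 7: z = -0.3725 + -0.4226i, |z|^2 = 0.3174
Iter 8: z = -0.2978 + -0.2251i, |z|^2 = 0.1394
Iter 9: z = -0.2200 + -0.4059i, |z|^2 = 0.2132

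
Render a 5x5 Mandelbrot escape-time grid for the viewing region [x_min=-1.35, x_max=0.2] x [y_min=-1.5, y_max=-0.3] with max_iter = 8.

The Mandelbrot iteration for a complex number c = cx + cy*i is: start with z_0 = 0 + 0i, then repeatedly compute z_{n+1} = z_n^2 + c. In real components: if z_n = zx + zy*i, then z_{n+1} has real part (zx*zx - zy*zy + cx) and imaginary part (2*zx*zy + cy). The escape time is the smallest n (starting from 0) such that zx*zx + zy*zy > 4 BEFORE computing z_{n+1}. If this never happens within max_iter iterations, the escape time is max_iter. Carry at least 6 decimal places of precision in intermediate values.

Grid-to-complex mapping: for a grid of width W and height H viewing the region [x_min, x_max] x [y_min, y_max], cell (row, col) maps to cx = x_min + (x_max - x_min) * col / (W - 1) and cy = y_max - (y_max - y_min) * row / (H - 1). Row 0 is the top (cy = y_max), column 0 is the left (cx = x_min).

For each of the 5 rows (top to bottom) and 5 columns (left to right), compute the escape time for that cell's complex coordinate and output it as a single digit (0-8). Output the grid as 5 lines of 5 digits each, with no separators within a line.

(row=0, col=0): c = -1.3500 + -0.3000i → escape time 6
(row=0, col=1): c = -0.9625 + -0.3000i → escape time 8
(row=0, col=2): c = -0.5750 + -0.3000i → escape time 8
(row=0, col=3): c = -0.1875 + -0.3000i → escape time 8
(row=0, col=4): c = 0.2000 + -0.3000i → escape time 8
(row=1, col=0): c = -1.3500 + -0.6000i → escape time 3
(row=1, col=1): c = -0.9625 + -0.6000i → escape time 5
(row=1, col=2): c = -0.5750 + -0.6000i → escape time 8
(row=1, col=3): c = -0.1875 + -0.6000i → escape time 8
(row=1, col=4): c = 0.2000 + -0.6000i → escape time 8
(row=2, col=0): c = -1.3500 + -0.9000i → escape time 3
(row=2, col=1): c = -0.9625 + -0.9000i → escape time 3
(row=2, col=2): c = -0.5750 + -0.9000i → escape time 4
(row=2, col=3): c = -0.1875 + -0.9000i → escape time 8
(row=2, col=4): c = 0.2000 + -0.9000i → escape time 4
(row=3, col=0): c = -1.3500 + -1.2000i → escape time 2
(row=3, col=1): c = -0.9625 + -1.2000i → escape time 3
(row=3, col=2): c = -0.5750 + -1.2000i → escape time 3
(row=3, col=3): c = -0.1875 + -1.2000i → escape time 3
(row=3, col=4): c = 0.2000 + -1.2000i → escape time 2
(row=4, col=0): c = -1.3500 + -1.5000i → escape time 1
(row=4, col=1): c = -0.9625 + -1.5000i → escape time 2
(row=4, col=2): c = -0.5750 + -1.5000i → escape time 2
(row=4, col=3): c = -0.1875 + -1.5000i → escape time 2
(row=4, col=4): c = 0.2000 + -1.5000i → escape time 2

Answer: 68888
35888
33484
23332
12222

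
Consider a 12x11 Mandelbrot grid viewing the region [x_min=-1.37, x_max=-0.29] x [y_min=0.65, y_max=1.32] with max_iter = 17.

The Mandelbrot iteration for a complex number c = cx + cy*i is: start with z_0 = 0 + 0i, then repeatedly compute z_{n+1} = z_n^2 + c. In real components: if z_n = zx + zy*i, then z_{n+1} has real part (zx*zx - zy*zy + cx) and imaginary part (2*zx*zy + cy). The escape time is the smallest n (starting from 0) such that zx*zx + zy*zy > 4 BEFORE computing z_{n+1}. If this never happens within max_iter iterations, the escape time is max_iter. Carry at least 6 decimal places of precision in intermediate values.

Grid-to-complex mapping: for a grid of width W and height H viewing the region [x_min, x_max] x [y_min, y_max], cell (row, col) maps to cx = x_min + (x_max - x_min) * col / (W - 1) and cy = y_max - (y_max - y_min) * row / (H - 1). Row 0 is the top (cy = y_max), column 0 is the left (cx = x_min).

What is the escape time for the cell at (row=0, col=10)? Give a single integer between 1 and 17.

Answer: 2

Derivation:
z_0 = 0 + 0i, c = -0.3882 + 1.3200i
Iter 1: z = -0.3882 + 1.3200i, |z|^2 = 1.8931
Iter 2: z = -1.9799 + 0.2952i, |z|^2 = 4.0071
Escaped at iteration 2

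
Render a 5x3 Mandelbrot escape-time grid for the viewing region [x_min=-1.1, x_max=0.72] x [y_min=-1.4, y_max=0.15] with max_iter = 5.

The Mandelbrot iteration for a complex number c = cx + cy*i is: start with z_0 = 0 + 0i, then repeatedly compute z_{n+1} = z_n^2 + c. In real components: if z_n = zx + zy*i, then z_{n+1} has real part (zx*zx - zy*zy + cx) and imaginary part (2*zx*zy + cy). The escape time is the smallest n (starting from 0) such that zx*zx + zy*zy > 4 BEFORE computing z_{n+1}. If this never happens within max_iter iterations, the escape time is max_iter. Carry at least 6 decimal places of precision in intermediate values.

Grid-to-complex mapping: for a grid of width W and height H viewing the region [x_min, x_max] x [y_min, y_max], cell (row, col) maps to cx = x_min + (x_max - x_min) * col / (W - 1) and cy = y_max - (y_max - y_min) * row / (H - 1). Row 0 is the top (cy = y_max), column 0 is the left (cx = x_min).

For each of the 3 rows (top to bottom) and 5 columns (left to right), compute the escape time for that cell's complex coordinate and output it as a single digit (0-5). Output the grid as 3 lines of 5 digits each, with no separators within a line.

Answer: 55553
45553
22222

Derivation:
(row=0, col=0): c = -1.1000 + 0.1500i → escape time 5
(row=0, col=1): c = -0.6450 + 0.1500i → escape time 5
(row=0, col=2): c = -0.1900 + 0.1500i → escape time 5
(row=0, col=3): c = 0.2650 + 0.1500i → escape time 5
(row=0, col=4): c = 0.7200 + 0.1500i → escape time 3
(row=1, col=0): c = -1.1000 + -0.6250i → escape time 4
(row=1, col=1): c = -0.6450 + -0.6250i → escape time 5
(row=1, col=2): c = -0.1900 + -0.6250i → escape time 5
(row=1, col=3): c = 0.2650 + -0.6250i → escape time 5
(row=1, col=4): c = 0.7200 + -0.6250i → escape time 3
(row=2, col=0): c = -1.1000 + -1.4000i → escape time 2
(row=2, col=1): c = -0.6450 + -1.4000i → escape time 2
(row=2, col=2): c = -0.1900 + -1.4000i → escape time 2
(row=2, col=3): c = 0.2650 + -1.4000i → escape time 2
(row=2, col=4): c = 0.7200 + -1.4000i → escape time 2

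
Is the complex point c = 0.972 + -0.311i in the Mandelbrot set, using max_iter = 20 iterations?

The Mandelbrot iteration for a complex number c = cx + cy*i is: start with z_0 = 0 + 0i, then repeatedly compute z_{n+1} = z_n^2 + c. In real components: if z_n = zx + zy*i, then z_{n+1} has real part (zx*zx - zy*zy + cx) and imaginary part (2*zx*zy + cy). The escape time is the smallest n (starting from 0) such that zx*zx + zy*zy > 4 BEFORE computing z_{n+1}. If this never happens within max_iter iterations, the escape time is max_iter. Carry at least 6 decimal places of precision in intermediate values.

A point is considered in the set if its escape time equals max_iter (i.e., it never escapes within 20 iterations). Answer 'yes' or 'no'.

z_0 = 0 + 0i, c = 0.9720 + -0.3110i
Iter 1: z = 0.9720 + -0.3110i, |z|^2 = 1.0415
Iter 2: z = 1.8201 + -0.9156i, |z|^2 = 4.1509
Escaped at iteration 2

Answer: no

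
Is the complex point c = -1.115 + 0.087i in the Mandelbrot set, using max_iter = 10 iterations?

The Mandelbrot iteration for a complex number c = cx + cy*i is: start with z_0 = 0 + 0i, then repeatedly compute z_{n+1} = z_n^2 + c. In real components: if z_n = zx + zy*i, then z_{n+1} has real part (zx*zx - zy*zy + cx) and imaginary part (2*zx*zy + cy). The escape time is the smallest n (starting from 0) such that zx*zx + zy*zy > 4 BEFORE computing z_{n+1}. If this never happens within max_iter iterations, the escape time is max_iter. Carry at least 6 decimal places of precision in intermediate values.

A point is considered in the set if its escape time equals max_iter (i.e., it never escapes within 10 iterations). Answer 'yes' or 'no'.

z_0 = 0 + 0i, c = -1.1150 + 0.0870i
Iter 1: z = -1.1150 + 0.0870i, |z|^2 = 1.2508
Iter 2: z = 0.1207 + -0.1070i, |z|^2 = 0.0260
Iter 3: z = -1.1119 + 0.0612i, |z|^2 = 1.2400
Iter 4: z = 0.1176 + -0.0490i, |z|^2 = 0.0162
Iter 5: z = -1.1036 + 0.0755i, |z|^2 = 1.2236
Iter 6: z = 0.0972 + -0.0796i, |z|^2 = 0.0158
Iter 7: z = -1.1119 + 0.0715i, |z|^2 = 1.2414
Iter 8: z = 0.1162 + -0.0721i, |z|^2 = 0.0187
Iter 9: z = -1.1067 + 0.0703i, |z|^2 = 1.2297
Did not escape in 10 iterations → in set

Answer: yes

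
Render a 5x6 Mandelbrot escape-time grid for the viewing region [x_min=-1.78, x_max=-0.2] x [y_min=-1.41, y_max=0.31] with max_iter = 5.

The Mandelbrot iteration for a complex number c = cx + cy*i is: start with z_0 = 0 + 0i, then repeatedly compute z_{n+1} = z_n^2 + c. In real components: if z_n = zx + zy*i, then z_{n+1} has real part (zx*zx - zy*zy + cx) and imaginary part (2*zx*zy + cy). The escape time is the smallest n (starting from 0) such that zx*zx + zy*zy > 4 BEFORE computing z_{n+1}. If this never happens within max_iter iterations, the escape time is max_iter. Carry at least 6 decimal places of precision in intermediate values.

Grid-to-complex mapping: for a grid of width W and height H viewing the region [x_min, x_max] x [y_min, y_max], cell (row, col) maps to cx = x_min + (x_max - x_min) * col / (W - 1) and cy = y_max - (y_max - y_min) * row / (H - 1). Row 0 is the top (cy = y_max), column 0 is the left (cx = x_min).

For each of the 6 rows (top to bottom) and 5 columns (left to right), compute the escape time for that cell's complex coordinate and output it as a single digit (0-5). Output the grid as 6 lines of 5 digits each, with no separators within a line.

(row=0, col=0): c = -1.7800 + 0.3100i → escape time 4
(row=0, col=1): c = -1.3850 + 0.3100i → escape time 5
(row=0, col=2): c = -0.9900 + 0.3100i → escape time 5
(row=0, col=3): c = -0.5950 + 0.3100i → escape time 5
(row=0, col=4): c = -0.2000 + 0.3100i → escape time 5
(row=1, col=0): c = -1.7800 + -0.0340i → escape time 5
(row=1, col=1): c = -1.3850 + -0.0340i → escape time 5
(row=1, col=2): c = -0.9900 + -0.0340i → escape time 5
(row=1, col=3): c = -0.5950 + -0.0340i → escape time 5
(row=1, col=4): c = -0.2000 + -0.0340i → escape time 5
(row=2, col=0): c = -1.7800 + -0.3780i → escape time 3
(row=2, col=1): c = -1.3850 + -0.3780i → escape time 5
(row=2, col=2): c = -0.9900 + -0.3780i → escape time 5
(row=2, col=3): c = -0.5950 + -0.3780i → escape time 5
(row=2, col=4): c = -0.2000 + -0.3780i → escape time 5
(row=3, col=0): c = -1.7800 + -0.7220i → escape time 2
(row=3, col=1): c = -1.3850 + -0.7220i → escape time 3
(row=3, col=2): c = -0.9900 + -0.7220i → escape time 4
(row=3, col=3): c = -0.5950 + -0.7220i → escape time 5
(row=3, col=4): c = -0.2000 + -0.7220i → escape time 5
(row=4, col=0): c = -1.7800 + -1.0660i → escape time 1
(row=4, col=1): c = -1.3850 + -1.0660i → escape time 3
(row=4, col=2): c = -0.9900 + -1.0660i → escape time 3
(row=4, col=3): c = -0.5950 + -1.0660i → escape time 3
(row=4, col=4): c = -0.2000 + -1.0660i → escape time 5
(row=5, col=0): c = -1.7800 + -1.4100i → escape time 1
(row=5, col=1): c = -1.3850 + -1.4100i → escape time 2
(row=5, col=2): c = -0.9900 + -1.4100i → escape time 2
(row=5, col=3): c = -0.5950 + -1.4100i → escape time 2
(row=5, col=4): c = -0.2000 + -1.4100i → escape time 2

Answer: 45555
55555
35555
23455
13335
12222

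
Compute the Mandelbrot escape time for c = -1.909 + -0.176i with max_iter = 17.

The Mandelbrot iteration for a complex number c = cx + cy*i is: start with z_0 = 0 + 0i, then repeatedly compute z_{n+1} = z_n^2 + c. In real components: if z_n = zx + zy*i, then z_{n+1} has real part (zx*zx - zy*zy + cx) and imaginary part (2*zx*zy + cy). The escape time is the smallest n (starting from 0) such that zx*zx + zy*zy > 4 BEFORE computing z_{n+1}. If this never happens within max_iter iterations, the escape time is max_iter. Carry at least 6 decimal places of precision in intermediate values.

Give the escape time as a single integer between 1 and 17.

Answer: 4

Derivation:
z_0 = 0 + 0i, c = -1.9090 + -0.1760i
Iter 1: z = -1.9090 + -0.1760i, |z|^2 = 3.6753
Iter 2: z = 1.7043 + 0.4960i, |z|^2 = 3.1506
Iter 3: z = 0.7497 + 1.5146i, |z|^2 = 2.8559
Iter 4: z = -3.6409 + 2.0948i, |z|^2 = 17.6445
Escaped at iteration 4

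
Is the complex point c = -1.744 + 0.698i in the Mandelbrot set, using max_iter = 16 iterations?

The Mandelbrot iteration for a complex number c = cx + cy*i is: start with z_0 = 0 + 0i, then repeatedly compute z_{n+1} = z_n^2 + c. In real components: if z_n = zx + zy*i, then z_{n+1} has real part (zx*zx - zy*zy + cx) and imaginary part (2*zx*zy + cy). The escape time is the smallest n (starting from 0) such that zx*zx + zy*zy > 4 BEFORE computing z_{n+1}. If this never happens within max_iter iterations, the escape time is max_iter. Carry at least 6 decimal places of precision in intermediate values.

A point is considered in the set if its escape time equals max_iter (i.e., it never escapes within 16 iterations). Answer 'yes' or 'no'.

z_0 = 0 + 0i, c = -1.7440 + 0.6980i
Iter 1: z = -1.7440 + 0.6980i, |z|^2 = 3.5287
Iter 2: z = 0.8103 + -1.7366i, |z|^2 = 3.6725
Iter 3: z = -4.1032 + -2.1165i, |z|^2 = 21.3160
Escaped at iteration 3

Answer: no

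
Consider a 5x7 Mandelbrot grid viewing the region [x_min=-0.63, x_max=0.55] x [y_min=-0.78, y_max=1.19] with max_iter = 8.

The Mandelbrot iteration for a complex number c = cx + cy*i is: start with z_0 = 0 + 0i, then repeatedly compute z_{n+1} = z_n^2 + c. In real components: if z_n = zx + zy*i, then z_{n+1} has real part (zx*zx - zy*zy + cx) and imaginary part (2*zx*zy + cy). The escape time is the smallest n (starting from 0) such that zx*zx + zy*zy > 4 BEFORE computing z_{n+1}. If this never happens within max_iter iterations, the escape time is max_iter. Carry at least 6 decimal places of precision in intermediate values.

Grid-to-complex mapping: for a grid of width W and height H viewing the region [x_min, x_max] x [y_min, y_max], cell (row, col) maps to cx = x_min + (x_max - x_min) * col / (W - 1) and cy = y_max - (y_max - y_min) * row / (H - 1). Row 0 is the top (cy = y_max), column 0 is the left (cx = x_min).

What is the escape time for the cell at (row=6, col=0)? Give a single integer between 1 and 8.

Answer: 4

Derivation:
z_0 = 0 + 0i, c = -0.6300 + -0.7800i
Iter 1: z = -0.6300 + -0.7800i, |z|^2 = 1.0053
Iter 2: z = -0.8415 + 0.2028i, |z|^2 = 0.7493
Iter 3: z = 0.0370 + -1.1213i, |z|^2 = 1.2587
Iter 4: z = -1.8860 + -0.8630i, |z|^2 = 4.3016
Escaped at iteration 4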